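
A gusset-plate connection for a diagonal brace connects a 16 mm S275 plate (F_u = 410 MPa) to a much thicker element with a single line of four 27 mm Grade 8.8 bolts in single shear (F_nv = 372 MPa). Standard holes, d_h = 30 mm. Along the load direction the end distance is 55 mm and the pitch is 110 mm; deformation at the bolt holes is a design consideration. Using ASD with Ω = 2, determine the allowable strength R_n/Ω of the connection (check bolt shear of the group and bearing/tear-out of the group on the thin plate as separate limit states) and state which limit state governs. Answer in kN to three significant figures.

426 kN (bolt shear governs)

Bolt shear: A_b = π·27²/4 = 572.6 mm²; R_n = 372 × 572.6 × 4 × 1 / 1000 = 852 kN → 852 / 2 = 426 kN.
Bearing (1.2 l_c t F_u ≤ 2.4 d t F_u): upper limit = 2.4·27·16·410 / 1000 = 425.1 kN.
  Edge l_c = 55 − 30/2 = 40 → r_n = 314.9 kN; interior l_c = 110 − 30 = 80 → r_n = 425.1 kN.
  R_n,bearing = 1·314.9 + 3·425.1 = 1590 kN → 1590 / 2 = 795 kN.
Bolt shear governs: 426 kN.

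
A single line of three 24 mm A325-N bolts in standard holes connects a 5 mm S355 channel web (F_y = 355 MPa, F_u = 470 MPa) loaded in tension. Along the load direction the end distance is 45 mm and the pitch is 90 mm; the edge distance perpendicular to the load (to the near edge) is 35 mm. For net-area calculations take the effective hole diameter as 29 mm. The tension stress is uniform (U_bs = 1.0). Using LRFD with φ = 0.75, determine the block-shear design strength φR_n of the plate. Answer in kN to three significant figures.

197 kN

Shear plane L_v = 45 + 2·90 = 225 mm; A_gv = 225 × 5 = 1125 mm².
A_nv = (225 − 2.5·29) × 5 = 762.5 mm².
A_nt = (35 − 0.5·29) × 5 = 102.5 mm².
0.6 F_u A_nv = 215 kN; 0.6 F_y A_gv = 239.6 kN → shear rupture governs the shear term.
R_n = 215 + 1.0 × 470 × 102.5 / 1000 = 263.2 kN.
Design strength φR_n = 0.75 × 263.2 = 197 kN.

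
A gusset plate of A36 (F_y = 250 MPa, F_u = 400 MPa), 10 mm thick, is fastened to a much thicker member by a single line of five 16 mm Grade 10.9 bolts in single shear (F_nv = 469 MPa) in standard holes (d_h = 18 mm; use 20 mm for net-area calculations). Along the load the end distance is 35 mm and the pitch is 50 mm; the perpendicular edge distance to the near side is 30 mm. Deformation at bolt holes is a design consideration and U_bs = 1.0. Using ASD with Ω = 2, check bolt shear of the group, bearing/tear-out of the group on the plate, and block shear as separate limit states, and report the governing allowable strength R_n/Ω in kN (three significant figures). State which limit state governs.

Bolt shear: A_b = π·16²/4 = 201.1 mm²; R_n = 469 × 201.1 × 5 × 1 / 1000 = 471.5 kN → 471.5 / 2 = 236 kN.
Bearing: edge l_c = 26, r_n = 124.8 kN; interior l_c = 32, r_n = 153.6 kN; R_n = 124.8 + 4·153.6 = 739.2 kN → 370 kN.
Block shear: A_gv = 2350, A_nv = 1450, A_nt = 200 mm²; R_n = min(0.6F_uA_nv, 0.6F_yA_gv) + U_bs·F_u·A_nt = 428 kN → 214 kN.
Block shear governs: 214 kN.

214 kN (block shear governs)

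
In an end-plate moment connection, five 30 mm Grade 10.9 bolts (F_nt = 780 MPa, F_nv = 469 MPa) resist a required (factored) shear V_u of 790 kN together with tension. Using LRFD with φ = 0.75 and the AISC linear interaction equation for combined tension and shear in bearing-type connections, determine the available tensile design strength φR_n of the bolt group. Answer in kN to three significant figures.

1370 kN

A_b = π·30²/4 = 706.9 mm²; f_rv = 790 × 1000 / (5 × 706.9) = 223.5 MPa.
F'_nt = 1.3 F_nt − (F_nt / φF_nv) f_rv = 1.3·780 − (780/(0.75·469))·223.5 = 518.3 MPa, capped at F_nt → F'_nt = 518.3 MPa.
R_n = F'_nt · A_b · n = 518.3 × 706.9 × 5 / 1000 = 1832 kN.
Design strength φR_n = 0.75 × 1832 = 1370 kN.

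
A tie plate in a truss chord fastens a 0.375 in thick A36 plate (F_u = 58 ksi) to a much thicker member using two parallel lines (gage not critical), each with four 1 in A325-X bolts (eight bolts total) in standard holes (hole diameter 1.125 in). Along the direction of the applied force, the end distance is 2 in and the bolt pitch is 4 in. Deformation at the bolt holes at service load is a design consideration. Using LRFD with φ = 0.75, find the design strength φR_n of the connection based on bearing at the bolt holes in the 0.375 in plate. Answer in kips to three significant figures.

Per bolt r_n = 1.2 l_c t F_u ≤ 2.4 d t F_u; upper limit = 2.4 × 1 × 0.375 × 58 = 52.2 kips.
Edge bolt: l_c = 2 − 1.125/2 = 1.438 in → 1.2 × 1.438 × 0.375 × 58 = 37.52 → r_n = 37.52 kips.
Interior bolts: l_c = 4 − 1.125 = 2.875 in → 1.2 × 2.875 × 0.375 × 58 = 75.04 → r_n = 52.2 kips.
R_n = 2 × 37.52 + 6 × 52.2 = 388.2 kips.
Design strength φR_n = 0.75 × 388.2 = 291 kips.

291 kips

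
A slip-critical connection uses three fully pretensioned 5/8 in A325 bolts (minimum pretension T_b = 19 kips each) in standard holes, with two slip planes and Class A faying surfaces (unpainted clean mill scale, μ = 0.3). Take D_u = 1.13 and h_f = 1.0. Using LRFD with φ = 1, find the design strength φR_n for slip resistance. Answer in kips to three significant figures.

38.6 kips

R_n = μ · D_u · h_f · T_b · n_s · n_b = 0.3 × 1.13 × 1.0 × 19 × 2 × 3 = 38.65 kips.
Design strength φR_n = 1 × 38.65 = 38.6 kips.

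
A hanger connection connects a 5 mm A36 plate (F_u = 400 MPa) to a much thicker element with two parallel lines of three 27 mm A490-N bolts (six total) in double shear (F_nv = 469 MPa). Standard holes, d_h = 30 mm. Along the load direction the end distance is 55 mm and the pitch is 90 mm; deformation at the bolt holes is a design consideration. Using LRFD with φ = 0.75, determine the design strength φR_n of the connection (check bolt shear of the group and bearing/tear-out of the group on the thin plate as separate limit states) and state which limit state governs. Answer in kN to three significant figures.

533 kN (bearing governs)

Bolt shear: A_b = π·27²/4 = 572.6 mm²; R_n = 469 × 572.6 × 6 × 2 / 1000 = 3222 kN → 0.75 × 3222 = 2420 kN.
Bearing (1.2 l_c t F_u ≤ 2.4 d t F_u): upper limit = 2.4·27·5·400 / 1000 = 129.6 kN.
  Edge l_c = 55 − 30/2 = 40 → r_n = 96 kN; interior l_c = 90 − 30 = 60 → r_n = 129.6 kN.
  R_n,bearing = 2·96 + 4·129.6 = 710.4 kN → 0.75 × 710.4 = 533 kN.
Bearing governs: 533 kN.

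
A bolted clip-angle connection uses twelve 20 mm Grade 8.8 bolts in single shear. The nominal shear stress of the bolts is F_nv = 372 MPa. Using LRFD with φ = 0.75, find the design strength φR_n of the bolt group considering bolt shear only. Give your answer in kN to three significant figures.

1050 kN

A_b = π × 20² / 4 = 314.2 mm².
R_n = F_nv · A_b · n · n_s = 372 × 314.2 × 12 × 1 / 1000 = 1402 kN.
Design strength φR_n = 0.75 × 1402 = 1050 kN.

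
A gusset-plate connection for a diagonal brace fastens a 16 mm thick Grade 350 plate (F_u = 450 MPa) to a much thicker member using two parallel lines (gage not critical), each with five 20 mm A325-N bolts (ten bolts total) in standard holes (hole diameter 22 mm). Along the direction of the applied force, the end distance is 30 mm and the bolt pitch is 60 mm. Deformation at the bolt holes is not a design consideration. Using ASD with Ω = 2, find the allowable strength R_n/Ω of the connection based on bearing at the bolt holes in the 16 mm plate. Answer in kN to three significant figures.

1850 kN

Per bolt r_n = 1.5 l_c t F_u ≤ 3.0 d t F_u; upper limit = 3.0 × 20 × 16 × 450 / 1000 = 432 kN.
Edge bolt: l_c = 30 − 22/2 = 19 mm → 1.5 × 19 × 16 × 450 / 1000 = 205.2 → r_n = 205.2 kN.
Interior bolts: l_c = 60 − 22 = 38 mm → 1.5 × 38 × 16 × 450 / 1000 = 410.4 → r_n = 410.4 kN.
R_n = 2 × 205.2 + 8 × 410.4 = 3694 kN.
Allowable strength R_n/Ω = 3694 / 2 = 1850 kN.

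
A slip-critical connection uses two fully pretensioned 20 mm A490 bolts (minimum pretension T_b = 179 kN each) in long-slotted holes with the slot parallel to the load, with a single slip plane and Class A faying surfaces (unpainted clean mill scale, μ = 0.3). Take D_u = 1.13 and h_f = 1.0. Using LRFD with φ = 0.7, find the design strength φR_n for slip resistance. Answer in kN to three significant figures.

85 kN

R_n = μ · D_u · h_f · T_b · n_s · n_b = 0.3 × 1.13 × 1.0 × 179 × 1 × 2 = 121.4 kN.
Design strength φR_n = 0.7 × 121.4 = 85 kN.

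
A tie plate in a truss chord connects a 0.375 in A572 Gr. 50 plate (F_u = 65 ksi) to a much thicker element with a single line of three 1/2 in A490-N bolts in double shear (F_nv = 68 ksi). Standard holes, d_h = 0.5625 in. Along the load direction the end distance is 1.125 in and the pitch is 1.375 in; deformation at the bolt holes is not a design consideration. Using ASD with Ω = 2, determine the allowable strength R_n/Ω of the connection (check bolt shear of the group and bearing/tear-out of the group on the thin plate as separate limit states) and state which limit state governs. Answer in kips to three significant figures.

Bolt shear: A_b = π·0.5²/4 = 0.1963 in²; R_n = 68 × 0.1963 × 3 × 2 = 80.11 kips → 80.11 / 2 = 40.1 kips.
Bearing (1.5 l_c t F_u ≤ 3.0 d t F_u): upper limit = 3.0·0.5·0.375·65 = 36.56 kips.
  Edge l_c = 1.125 − 0.5625/2 = 0.8438 → r_n = 30.85 kips; interior l_c = 1.375 − 0.5625 = 0.8125 → r_n = 29.71 kips.
  R_n,bearing = 1·30.85 + 2·29.71 = 90.26 kips → 90.26 / 2 = 45.1 kips.
Bolt shear governs: 40.1 kips.

40.1 kips (bolt shear governs)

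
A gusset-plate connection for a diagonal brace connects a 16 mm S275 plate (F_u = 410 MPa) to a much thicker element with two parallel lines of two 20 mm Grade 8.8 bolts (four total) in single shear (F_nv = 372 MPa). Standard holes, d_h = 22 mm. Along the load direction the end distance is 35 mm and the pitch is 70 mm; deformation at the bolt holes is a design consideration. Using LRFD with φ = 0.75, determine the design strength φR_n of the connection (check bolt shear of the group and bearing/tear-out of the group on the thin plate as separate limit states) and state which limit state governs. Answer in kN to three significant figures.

351 kN (bolt shear governs)

Bolt shear: A_b = π·20²/4 = 314.2 mm²; R_n = 372 × 314.2 × 4 × 1 / 1000 = 467.5 kN → 0.75 × 467.5 = 351 kN.
Bearing (1.2 l_c t F_u ≤ 2.4 d t F_u): upper limit = 2.4·20·16·410 / 1000 = 314.9 kN.
  Edge l_c = 35 − 22/2 = 24 → r_n = 188.9 kN; interior l_c = 70 − 22 = 48 → r_n = 314.9 kN.
  R_n,bearing = 2·188.9 + 2·314.9 = 1008 kN → 0.75 × 1008 = 756 kN.
Bolt shear governs: 351 kN.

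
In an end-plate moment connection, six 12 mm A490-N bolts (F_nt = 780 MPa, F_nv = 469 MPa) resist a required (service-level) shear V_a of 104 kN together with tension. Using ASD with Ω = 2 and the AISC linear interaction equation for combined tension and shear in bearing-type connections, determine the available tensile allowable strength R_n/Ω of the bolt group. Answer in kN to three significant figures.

171 kN

A_b = π·12²/4 = 113.1 mm²; f_rv = 104 × 1000 / (6 × 113.1) = 153.3 MPa.
F'_nt = 1.3 F_nt − (Ω F_nt / F_nv) f_rv = 1.3·780 − (2·780/469)·153.3 = 504.2 MPa, capped at F_nt → F'_nt = 504.2 MPa.
R_n = F'_nt · A_b · n = 504.2 × 113.1 × 6 / 1000 = 342.2 kN.
Allowable strength R_n/Ω = 342.2 / 2 = 171 kN.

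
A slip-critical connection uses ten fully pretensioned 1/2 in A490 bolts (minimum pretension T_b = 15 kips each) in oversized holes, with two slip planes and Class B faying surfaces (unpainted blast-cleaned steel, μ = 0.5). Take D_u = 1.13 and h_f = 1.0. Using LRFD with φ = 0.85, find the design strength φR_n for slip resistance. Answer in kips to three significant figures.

144 kips

R_n = μ · D_u · h_f · T_b · n_s · n_b = 0.5 × 1.13 × 1.0 × 15 × 2 × 10 = 169.5 kips.
Design strength φR_n = 0.85 × 169.5 = 144 kips.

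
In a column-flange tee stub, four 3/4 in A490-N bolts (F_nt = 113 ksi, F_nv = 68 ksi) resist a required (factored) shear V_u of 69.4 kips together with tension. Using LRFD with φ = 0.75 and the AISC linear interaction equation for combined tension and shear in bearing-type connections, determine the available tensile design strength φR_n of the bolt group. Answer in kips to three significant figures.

A_b = π·0.75²/4 = 0.4418 in²; f_rv = 69.4 / (4 × 0.4418) = 39.27 ksi.
F'_nt = 1.3 F_nt − (F_nt / φF_nv) f_rv = 1.3·113 − (113/(0.75·68))·39.27 = 59.88 ksi, capped at F_nt → F'_nt = 59.88 ksi.
R_n = F'_nt · A_b · n = 59.88 × 0.4418 × 4 = 105.8 kips.
Design strength φR_n = 0.75 × 105.8 = 79.4 kips.

79.4 kips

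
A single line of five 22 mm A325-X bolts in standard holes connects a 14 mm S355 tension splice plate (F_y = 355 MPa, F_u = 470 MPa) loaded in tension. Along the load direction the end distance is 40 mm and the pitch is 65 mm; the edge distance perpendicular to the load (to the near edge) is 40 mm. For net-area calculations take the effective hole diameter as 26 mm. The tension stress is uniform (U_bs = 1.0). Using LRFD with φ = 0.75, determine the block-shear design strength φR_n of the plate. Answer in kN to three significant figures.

Shear plane L_v = 40 + 4·65 = 300 mm; A_gv = 300 × 14 = 4200 mm².
A_nv = (300 − 4.5·26) × 14 = 2562 mm².
A_nt = (40 − 0.5·26) × 14 = 378 mm².
0.6 F_u A_nv = 722.5 kN; 0.6 F_y A_gv = 894.6 kN → shear rupture governs the shear term.
R_n = 722.5 + 1.0 × 470 × 378 / 1000 = 900.1 kN.
Design strength φR_n = 0.75 × 900.1 = 675 kN.

675 kN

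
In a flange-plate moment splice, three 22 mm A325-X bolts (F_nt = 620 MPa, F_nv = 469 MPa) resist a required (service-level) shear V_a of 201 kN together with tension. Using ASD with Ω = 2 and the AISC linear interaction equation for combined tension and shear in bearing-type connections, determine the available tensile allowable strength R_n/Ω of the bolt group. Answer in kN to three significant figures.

194 kN

A_b = π·22²/4 = 380.1 mm²; f_rv = 201 × 1000 / (3 × 380.1) = 176.3 MPa.
F'_nt = 1.3 F_nt − (Ω F_nt / F_nv) f_rv = 1.3·620 − (2·620/469)·176.3 = 340 MPa, capped at F_nt → F'_nt = 340 MPa.
R_n = F'_nt · A_b · n = 340 × 380.1 × 3 / 1000 = 387.7 kN.
Allowable strength R_n/Ω = 387.7 / 2 = 194 kN.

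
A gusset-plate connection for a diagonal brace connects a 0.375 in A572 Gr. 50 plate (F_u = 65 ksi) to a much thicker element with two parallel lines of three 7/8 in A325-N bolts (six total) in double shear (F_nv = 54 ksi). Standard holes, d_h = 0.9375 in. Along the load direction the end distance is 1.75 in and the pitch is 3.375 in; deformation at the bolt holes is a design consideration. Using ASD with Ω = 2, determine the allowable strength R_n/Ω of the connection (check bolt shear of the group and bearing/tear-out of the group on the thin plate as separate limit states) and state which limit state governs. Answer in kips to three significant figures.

140 kips (bearing governs)

Bolt shear: A_b = π·0.875²/4 = 0.6013 in²; R_n = 54 × 0.6013 × 6 × 2 = 389.7 kips → 389.7 / 2 = 195 kips.
Bearing (1.2 l_c t F_u ≤ 2.4 d t F_u): upper limit = 2.4·0.875·0.375·65 = 51.19 kips.
  Edge l_c = 1.75 − 0.9375/2 = 1.281 → r_n = 37.48 kips; interior l_c = 3.375 − 0.9375 = 2.438 → r_n = 51.19 kips.
  R_n,bearing = 2·37.48 + 4·51.19 = 279.7 kips → 279.7 / 2 = 140 kips.
Bearing governs: 140 kips.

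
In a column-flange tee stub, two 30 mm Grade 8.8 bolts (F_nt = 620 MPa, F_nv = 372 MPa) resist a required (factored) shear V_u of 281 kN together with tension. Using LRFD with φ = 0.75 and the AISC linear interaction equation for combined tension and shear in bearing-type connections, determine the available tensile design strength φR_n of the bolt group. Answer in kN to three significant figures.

386 kN

A_b = π·30²/4 = 706.9 mm²; f_rv = 281 × 1000 / (2 × 706.9) = 198.8 MPa.
F'_nt = 1.3 F_nt − (F_nt / φF_nv) f_rv = 1.3·620 − (620/(0.75·372))·198.8 = 364.3 MPa, capped at F_nt → F'_nt = 364.3 MPa.
R_n = F'_nt · A_b · n = 364.3 × 706.9 × 2 / 1000 = 515 kN.
Design strength φR_n = 0.75 × 515 = 386 kN.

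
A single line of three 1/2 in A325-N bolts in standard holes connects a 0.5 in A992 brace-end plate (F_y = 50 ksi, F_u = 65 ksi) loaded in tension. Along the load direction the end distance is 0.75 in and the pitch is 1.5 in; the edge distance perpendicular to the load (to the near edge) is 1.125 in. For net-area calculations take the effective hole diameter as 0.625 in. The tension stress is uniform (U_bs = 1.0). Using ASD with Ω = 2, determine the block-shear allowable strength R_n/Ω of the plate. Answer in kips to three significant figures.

Shear plane L_v = 0.75 + 2·1.5 = 3.75 in; A_gv = 3.75 × 0.5 = 1.875 in².
A_nv = (3.75 − 2.5·0.625) × 0.5 = 1.094 in².
A_nt = (1.125 − 0.5·0.625) × 0.5 = 0.4062 in².
0.6 F_u A_nv = 42.66 kips; 0.6 F_y A_gv = 56.25 kips → shear rupture governs the shear term.
R_n = 42.66 + 1.0 × 65 × 0.4062 = 69.06 kips.
Allowable strength R_n/Ω = 69.06 / 2 = 34.5 kips.

34.5 kips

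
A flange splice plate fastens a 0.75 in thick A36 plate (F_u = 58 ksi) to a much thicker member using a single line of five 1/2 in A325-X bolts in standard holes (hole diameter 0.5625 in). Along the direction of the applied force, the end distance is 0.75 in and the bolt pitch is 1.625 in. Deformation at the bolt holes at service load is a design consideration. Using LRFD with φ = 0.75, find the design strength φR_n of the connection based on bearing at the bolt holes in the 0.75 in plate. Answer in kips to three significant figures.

Per bolt r_n = 1.2 l_c t F_u ≤ 2.4 d t F_u; upper limit = 2.4 × 0.5 × 0.75 × 58 = 52.2 kips.
Edge bolt: l_c = 0.75 − 0.5625/2 = 0.4688 in → 1.2 × 0.4688 × 0.75 × 58 = 24.47 → r_n = 24.47 kips.
Interior bolts: l_c = 1.625 − 0.5625 = 1.062 in → 1.2 × 1.062 × 0.75 × 58 = 55.46 → r_n = 52.2 kips.
R_n = 1 × 24.47 + 4 × 52.2 = 233.3 kips.
Design strength φR_n = 0.75 × 233.3 = 175 kips.

175 kips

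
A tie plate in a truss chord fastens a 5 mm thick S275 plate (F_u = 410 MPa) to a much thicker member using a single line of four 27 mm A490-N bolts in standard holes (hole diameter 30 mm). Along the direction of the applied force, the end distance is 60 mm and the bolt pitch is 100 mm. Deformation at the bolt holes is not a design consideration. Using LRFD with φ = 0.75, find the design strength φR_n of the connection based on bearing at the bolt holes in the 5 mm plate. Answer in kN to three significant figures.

Per bolt r_n = 1.5 l_c t F_u ≤ 3.0 d t F_u; upper limit = 3.0 × 27 × 5 × 410 / 1000 = 166.1 kN.
Edge bolt: l_c = 60 − 30/2 = 45 mm → 1.5 × 45 × 5 × 410 / 1000 = 138.4 → r_n = 138.4 kN.
Interior bolts: l_c = 100 − 30 = 70 mm → 1.5 × 70 × 5 × 410 / 1000 = 215.2 → r_n = 166.1 kN.
R_n = 1 × 138.4 + 3 × 166.1 = 636.5 kN.
Design strength φR_n = 0.75 × 636.5 = 477 kN.

477 kN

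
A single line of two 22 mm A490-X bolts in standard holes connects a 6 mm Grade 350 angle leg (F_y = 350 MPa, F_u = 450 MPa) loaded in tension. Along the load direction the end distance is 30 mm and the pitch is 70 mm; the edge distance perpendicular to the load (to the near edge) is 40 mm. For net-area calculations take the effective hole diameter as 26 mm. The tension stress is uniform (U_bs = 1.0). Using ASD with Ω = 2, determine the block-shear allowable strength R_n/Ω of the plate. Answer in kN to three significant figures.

Shear plane L_v = 30 + 1·70 = 100 mm; A_gv = 100 × 6 = 600 mm².
A_nv = (100 − 1.5·26) × 6 = 366 mm².
A_nt = (40 − 0.5·26) × 6 = 162 mm².
0.6 F_u A_nv = 98.82 kN; 0.6 F_y A_gv = 126 kN → shear rupture governs the shear term.
R_n = 98.82 + 1.0 × 450 × 162 / 1000 = 171.7 kN.
Allowable strength R_n/Ω = 171.7 / 2 = 85.9 kN.

85.9 kN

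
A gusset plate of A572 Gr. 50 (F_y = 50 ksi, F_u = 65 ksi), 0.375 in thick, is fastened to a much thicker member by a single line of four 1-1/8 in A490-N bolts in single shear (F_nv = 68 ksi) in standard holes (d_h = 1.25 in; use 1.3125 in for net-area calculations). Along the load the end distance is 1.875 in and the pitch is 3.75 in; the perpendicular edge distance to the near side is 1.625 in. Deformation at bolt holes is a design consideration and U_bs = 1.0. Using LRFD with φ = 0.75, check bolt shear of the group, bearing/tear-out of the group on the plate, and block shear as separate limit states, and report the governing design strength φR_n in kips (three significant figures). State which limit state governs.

111 kips (block shear governs)

Bolt shear: A_b = π·1.125²/4 = 0.994 in²; R_n = 68 × 0.994 × 4 × 1 = 270.4 kips → 0.75 × 270.4 = 203 kips.
Bearing: edge l_c = 1.25, r_n = 36.56 kips; interior l_c = 2.5, r_n = 65.81 kips; R_n = 36.56 + 3·65.81 = 234 kips → 176 kips.
Block shear: A_gv = 4.922, A_nv = 3.199, A_nt = 0.3633 in²; R_n = min(0.6F_uA_nv, 0.6F_yA_gv) + U_bs·F_u·A_nt = 148.4 kips → 111 kips.
Block shear governs: 111 kips.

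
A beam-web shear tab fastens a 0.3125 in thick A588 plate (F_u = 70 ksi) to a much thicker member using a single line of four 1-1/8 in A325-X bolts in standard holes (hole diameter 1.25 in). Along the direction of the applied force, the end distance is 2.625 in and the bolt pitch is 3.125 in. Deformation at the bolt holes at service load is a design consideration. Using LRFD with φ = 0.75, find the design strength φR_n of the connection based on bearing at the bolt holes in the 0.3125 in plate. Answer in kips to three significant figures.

150 kips

Per bolt r_n = 1.2 l_c t F_u ≤ 2.4 d t F_u; upper limit = 2.4 × 1.125 × 0.3125 × 70 = 59.06 kips.
Edge bolt: l_c = 2.625 − 1.25/2 = 2 in → 1.2 × 2 × 0.3125 × 70 = 52.5 → r_n = 52.5 kips.
Interior bolts: l_c = 3.125 − 1.25 = 1.875 in → 1.2 × 1.875 × 0.3125 × 70 = 49.22 → r_n = 49.22 kips.
R_n = 1 × 52.5 + 3 × 49.22 = 200.2 kips.
Design strength φR_n = 0.75 × 200.2 = 150 kips.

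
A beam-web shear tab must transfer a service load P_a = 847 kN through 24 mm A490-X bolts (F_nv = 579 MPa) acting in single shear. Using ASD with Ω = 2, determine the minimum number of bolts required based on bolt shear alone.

7 bolts

A_b = π·24²/4 = 452.4 mm².
Per-bolt allowable strength R_n/Ω = 579 × 452.4 × 1 / 1000 / 2 = 131 kN.
n ≥ 847 / 131 = 6.467 → use 7 bolts.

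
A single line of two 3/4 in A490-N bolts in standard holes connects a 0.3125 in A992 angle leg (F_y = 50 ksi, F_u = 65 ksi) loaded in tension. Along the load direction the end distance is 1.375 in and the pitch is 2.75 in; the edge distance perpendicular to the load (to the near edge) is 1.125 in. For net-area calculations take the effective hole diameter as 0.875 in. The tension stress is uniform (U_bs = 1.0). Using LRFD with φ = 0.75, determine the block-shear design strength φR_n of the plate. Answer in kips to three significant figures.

36.2 kips

Shear plane L_v = 1.375 + 1·2.75 = 4.125 in; A_gv = 4.125 × 0.3125 = 1.289 in².
A_nv = (4.125 − 1.5·0.875) × 0.3125 = 0.8789 in².
A_nt = (1.125 − 0.5·0.875) × 0.3125 = 0.2148 in².
0.6 F_u A_nv = 34.28 kips; 0.6 F_y A_gv = 38.67 kips → shear rupture governs the shear term.
R_n = 34.28 + 1.0 × 65 × 0.2148 = 48.24 kips.
Design strength φR_n = 0.75 × 48.24 = 36.2 kips.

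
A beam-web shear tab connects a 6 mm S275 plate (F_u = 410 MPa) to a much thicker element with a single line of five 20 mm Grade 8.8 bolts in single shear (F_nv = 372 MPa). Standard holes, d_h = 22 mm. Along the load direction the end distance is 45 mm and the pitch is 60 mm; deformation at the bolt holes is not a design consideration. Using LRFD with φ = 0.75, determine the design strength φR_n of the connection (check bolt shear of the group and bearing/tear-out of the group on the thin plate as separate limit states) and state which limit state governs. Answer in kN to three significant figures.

Bolt shear: A_b = π·20²/4 = 314.2 mm²; R_n = 372 × 314.2 × 5 × 1 / 1000 = 584.3 kN → 0.75 × 584.3 = 438 kN.
Bearing (1.5 l_c t F_u ≤ 3.0 d t F_u): upper limit = 3.0·20·6·410 / 1000 = 147.6 kN.
  Edge l_c = 45 − 22/2 = 34 → r_n = 125.5 kN; interior l_c = 60 − 22 = 38 → r_n = 140.2 kN.
  R_n,bearing = 1·125.5 + 4·140.2 = 686.3 kN → 0.75 × 686.3 = 515 kN.
Bolt shear governs: 438 kN.

438 kN (bolt shear governs)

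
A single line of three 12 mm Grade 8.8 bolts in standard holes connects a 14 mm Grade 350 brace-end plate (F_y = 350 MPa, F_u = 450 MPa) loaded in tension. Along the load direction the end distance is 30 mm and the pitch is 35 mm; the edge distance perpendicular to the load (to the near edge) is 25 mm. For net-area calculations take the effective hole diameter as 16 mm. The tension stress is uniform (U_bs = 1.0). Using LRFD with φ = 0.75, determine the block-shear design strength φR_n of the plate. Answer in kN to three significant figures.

Shear plane L_v = 30 + 2·35 = 100 mm; A_gv = 100 × 14 = 1400 mm².
A_nv = (100 − 2.5·16) × 14 = 840 mm².
A_nt = (25 − 0.5·16) × 14 = 238 mm².
0.6 F_u A_nv = 226.8 kN; 0.6 F_y A_gv = 294 kN → shear rupture governs the shear term.
R_n = 226.8 + 1.0 × 450 × 238 / 1000 = 333.9 kN.
Design strength φR_n = 0.75 × 333.9 = 250 kN.

250 kN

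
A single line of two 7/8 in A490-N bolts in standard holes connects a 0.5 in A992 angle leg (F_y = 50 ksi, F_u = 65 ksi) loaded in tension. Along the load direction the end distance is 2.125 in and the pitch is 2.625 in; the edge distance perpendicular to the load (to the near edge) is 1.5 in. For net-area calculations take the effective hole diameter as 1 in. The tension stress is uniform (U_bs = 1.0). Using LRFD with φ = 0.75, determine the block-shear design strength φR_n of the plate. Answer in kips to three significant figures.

Shear plane L_v = 2.125 + 1·2.625 = 4.75 in; A_gv = 4.75 × 0.5 = 2.375 in².
A_nv = (4.75 − 1.5·1) × 0.5 = 1.625 in².
A_nt = (1.5 − 0.5·1) × 0.5 = 0.5 in².
0.6 F_u A_nv = 63.38 kips; 0.6 F_y A_gv = 71.25 kips → shear rupture governs the shear term.
R_n = 63.38 + 1.0 × 65 × 0.5 = 95.88 kips.
Design strength φR_n = 0.75 × 95.88 = 71.9 kips.

71.9 kips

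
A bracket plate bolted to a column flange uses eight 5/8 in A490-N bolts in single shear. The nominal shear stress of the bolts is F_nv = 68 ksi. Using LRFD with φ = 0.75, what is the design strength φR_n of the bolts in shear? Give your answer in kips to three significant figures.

A_b = π × 0.625² / 4 = 0.3068 in².
R_n = F_nv · A_b · n · n_s = 68 × 0.3068 × 8 × 1 = 166.9 kips.
Design strength φR_n = 0.75 × 166.9 = 125 kips.

125 kips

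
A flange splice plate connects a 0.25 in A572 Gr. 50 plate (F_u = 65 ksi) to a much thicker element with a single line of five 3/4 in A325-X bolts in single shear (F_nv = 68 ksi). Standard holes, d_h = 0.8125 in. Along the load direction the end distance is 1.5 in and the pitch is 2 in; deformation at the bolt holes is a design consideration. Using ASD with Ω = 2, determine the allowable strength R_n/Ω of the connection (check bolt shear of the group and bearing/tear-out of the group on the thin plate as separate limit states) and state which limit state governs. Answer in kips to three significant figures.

57 kips (bearing governs)

Bolt shear: A_b = π·0.75²/4 = 0.4418 in²; R_n = 68 × 0.4418 × 5 × 1 = 150.2 kips → 150.2 / 2 = 75.1 kips.
Bearing (1.2 l_c t F_u ≤ 2.4 d t F_u): upper limit = 2.4·0.75·0.25·65 = 29.25 kips.
  Edge l_c = 1.5 − 0.8125/2 = 1.094 → r_n = 21.33 kips; interior l_c = 2 − 0.8125 = 1.188 → r_n = 23.16 kips.
  R_n,bearing = 1·21.33 + 4·23.16 = 114 kips → 114 / 2 = 57 kips.
Bearing governs: 57 kips.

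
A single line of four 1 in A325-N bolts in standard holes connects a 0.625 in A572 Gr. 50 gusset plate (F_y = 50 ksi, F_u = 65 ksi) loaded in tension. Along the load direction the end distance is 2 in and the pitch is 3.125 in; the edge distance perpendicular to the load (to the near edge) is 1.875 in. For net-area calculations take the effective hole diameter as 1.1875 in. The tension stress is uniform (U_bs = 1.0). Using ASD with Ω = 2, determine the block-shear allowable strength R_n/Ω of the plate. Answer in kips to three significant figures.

Shear plane L_v = 2 + 3·3.125 = 11.38 in; A_gv = 11.38 × 0.625 = 7.109 in².
A_nv = (11.38 − 3.5·1.1875) × 0.625 = 4.512 in².
A_nt = (1.875 − 0.5·1.1875) × 0.625 = 0.8008 in².
0.6 F_u A_nv = 176 kips; 0.6 F_y A_gv = 213.3 kips → shear rupture governs the shear term.
R_n = 176 + 1.0 × 65 × 0.8008 = 228 kips.
Allowable strength R_n/Ω = 228 / 2 = 114 kips.

114 kips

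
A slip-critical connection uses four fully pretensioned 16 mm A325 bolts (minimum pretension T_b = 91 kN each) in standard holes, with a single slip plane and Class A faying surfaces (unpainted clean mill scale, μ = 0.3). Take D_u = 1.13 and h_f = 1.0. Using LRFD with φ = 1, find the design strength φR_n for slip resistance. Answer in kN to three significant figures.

123 kN

R_n = μ · D_u · h_f · T_b · n_s · n_b = 0.3 × 1.13 × 1.0 × 91 × 1 × 4 = 123.4 kN.
Design strength φR_n = 1 × 123.4 = 123 kN.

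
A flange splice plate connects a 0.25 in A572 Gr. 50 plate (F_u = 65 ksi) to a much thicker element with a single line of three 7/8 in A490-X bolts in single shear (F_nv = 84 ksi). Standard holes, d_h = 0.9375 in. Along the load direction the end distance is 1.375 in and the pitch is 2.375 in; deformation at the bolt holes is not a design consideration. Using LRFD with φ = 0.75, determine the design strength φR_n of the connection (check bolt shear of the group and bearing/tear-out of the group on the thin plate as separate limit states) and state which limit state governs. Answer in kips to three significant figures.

Bolt shear: A_b = π·0.875²/4 = 0.6013 in²; R_n = 84 × 0.6013 × 3 × 1 = 151.5 kips → 0.75 × 151.5 = 114 kips.
Bearing (1.5 l_c t F_u ≤ 3.0 d t F_u): upper limit = 3.0·0.875·0.25·65 = 42.66 kips.
  Edge l_c = 1.375 − 0.9375/2 = 0.9062 → r_n = 22.09 kips; interior l_c = 2.375 − 0.9375 = 1.438 → r_n = 35.04 kips.
  R_n,bearing = 1·22.09 + 2·35.04 = 92.17 kips → 0.75 × 92.17 = 69.1 kips.
Bearing governs: 69.1 kips.

69.1 kips (bearing governs)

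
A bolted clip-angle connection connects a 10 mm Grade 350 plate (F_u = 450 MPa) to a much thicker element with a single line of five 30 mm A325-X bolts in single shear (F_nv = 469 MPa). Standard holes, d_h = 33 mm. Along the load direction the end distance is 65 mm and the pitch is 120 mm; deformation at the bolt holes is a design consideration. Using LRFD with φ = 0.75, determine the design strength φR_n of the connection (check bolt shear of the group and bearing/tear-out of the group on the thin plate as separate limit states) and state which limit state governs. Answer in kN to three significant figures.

1170 kN (bearing governs)

Bolt shear: A_b = π·30²/4 = 706.9 mm²; R_n = 469 × 706.9 × 5 × 1 / 1000 = 1658 kN → 0.75 × 1658 = 1240 kN.
Bearing (1.2 l_c t F_u ≤ 2.4 d t F_u): upper limit = 2.4·30·10·450 / 1000 = 324 kN.
  Edge l_c = 65 − 33/2 = 48.5 → r_n = 261.9 kN; interior l_c = 120 − 33 = 87 → r_n = 324 kN.
  R_n,bearing = 1·261.9 + 4·324 = 1558 kN → 0.75 × 1558 = 1170 kN.
Bearing governs: 1170 kN.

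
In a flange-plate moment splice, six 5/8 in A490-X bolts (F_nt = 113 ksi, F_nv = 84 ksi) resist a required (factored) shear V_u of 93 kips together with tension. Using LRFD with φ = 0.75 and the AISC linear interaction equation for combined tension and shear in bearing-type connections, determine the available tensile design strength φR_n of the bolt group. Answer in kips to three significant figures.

77.7 kips

A_b = π·0.625²/4 = 0.3068 in²; f_rv = 93 / (6 × 0.3068) = 50.52 ksi.
F'_nt = 1.3 F_nt − (F_nt / φF_nv) f_rv = 1.3·113 − (113/(0.75·84))·50.52 = 56.28 ksi, capped at F_nt → F'_nt = 56.28 ksi.
R_n = F'_nt · A_b · n = 56.28 × 0.3068 × 6 = 103.6 kips.
Design strength φR_n = 0.75 × 103.6 = 77.7 kips.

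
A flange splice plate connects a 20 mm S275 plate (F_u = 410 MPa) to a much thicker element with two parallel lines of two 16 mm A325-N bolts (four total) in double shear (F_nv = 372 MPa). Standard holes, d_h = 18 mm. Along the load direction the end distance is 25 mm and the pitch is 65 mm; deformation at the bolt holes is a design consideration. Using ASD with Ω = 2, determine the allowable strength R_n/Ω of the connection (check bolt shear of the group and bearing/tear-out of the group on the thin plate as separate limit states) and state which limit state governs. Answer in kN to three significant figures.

299 kN (bolt shear governs)

Bolt shear: A_b = π·16²/4 = 201.1 mm²; R_n = 372 × 201.1 × 4 × 2 / 1000 = 598.4 kN → 598.4 / 2 = 299 kN.
Bearing (1.2 l_c t F_u ≤ 2.4 d t F_u): upper limit = 2.4·16·20·410 / 1000 = 314.9 kN.
  Edge l_c = 25 − 18/2 = 16 → r_n = 157.4 kN; interior l_c = 65 − 18 = 47 → r_n = 314.9 kN.
  R_n,bearing = 2·157.4 + 2·314.9 = 944.6 kN → 944.6 / 2 = 472 kN.
Bolt shear governs: 299 kN.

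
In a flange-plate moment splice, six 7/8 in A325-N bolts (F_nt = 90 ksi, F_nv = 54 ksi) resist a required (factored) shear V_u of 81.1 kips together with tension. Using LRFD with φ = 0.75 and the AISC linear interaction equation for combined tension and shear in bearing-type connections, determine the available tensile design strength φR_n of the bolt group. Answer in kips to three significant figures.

181 kips

A_b = π·0.875²/4 = 0.6013 in²; f_rv = 81.1 / (6 × 0.6013) = 22.48 ksi.
F'_nt = 1.3 F_nt − (F_nt / φF_nv) f_rv = 1.3·90 − (90/(0.75·54))·22.48 = 67.05 ksi, capped at F_nt → F'_nt = 67.05 ksi.
R_n = F'_nt · A_b · n = 67.05 × 0.6013 × 6 = 241.9 kips.
Design strength φR_n = 0.75 × 241.9 = 181 kips.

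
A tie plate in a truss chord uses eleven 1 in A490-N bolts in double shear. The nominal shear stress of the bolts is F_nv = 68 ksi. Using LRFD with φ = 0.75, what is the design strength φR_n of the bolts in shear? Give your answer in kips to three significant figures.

A_b = π × 1² / 4 = 0.7854 in².
R_n = F_nv · A_b · n · n_s = 68 × 0.7854 × 11 × 2 = 1175 kips.
Design strength φR_n = 0.75 × 1175 = 881 kips.

881 kips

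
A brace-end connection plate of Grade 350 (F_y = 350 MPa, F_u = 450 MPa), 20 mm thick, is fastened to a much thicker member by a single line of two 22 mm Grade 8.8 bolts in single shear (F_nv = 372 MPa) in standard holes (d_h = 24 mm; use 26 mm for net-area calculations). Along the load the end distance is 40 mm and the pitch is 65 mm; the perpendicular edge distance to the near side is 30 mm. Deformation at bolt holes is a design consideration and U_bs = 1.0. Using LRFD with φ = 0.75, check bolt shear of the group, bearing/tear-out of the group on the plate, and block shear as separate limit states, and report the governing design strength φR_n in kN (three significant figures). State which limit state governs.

212 kN (bolt shear governs)

Bolt shear: A_b = π·22²/4 = 380.1 mm²; R_n = 372 × 380.1 × 2 × 1 / 1000 = 282.8 kN → 0.75 × 282.8 = 212 kN.
Bearing: edge l_c = 28, r_n = 302.4 kN; interior l_c = 41, r_n = 442.8 kN; R_n = 302.4 + 1·442.8 = 745.2 kN → 559 kN.
Block shear: A_gv = 2100, A_nv = 1320, A_nt = 340 mm²; R_n = min(0.6F_uA_nv, 0.6F_yA_gv) + U_bs·F_u·A_nt = 509.4 kN → 382 kN.
Bolt shear governs: 212 kN.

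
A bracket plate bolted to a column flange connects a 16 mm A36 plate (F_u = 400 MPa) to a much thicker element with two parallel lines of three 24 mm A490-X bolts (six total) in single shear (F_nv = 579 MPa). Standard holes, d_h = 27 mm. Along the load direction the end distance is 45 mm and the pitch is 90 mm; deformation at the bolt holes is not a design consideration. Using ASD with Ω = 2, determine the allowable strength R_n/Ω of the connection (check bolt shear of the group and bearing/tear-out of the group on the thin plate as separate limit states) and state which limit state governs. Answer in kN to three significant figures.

Bolt shear: A_b = π·24²/4 = 452.4 mm²; R_n = 579 × 452.4 × 6 × 1 / 1000 = 1572 kN → 1572 / 2 = 786 kN.
Bearing (1.5 l_c t F_u ≤ 3.0 d t F_u): upper limit = 3.0·24·16·400 / 1000 = 460.8 kN.
  Edge l_c = 45 − 27/2 = 31.5 → r_n = 302.4 kN; interior l_c = 90 − 27 = 63 → r_n = 460.8 kN.
  R_n,bearing = 2·302.4 + 4·460.8 = 2448 kN → 2448 / 2 = 1220 kN.
Bolt shear governs: 786 kN.

786 kN (bolt shear governs)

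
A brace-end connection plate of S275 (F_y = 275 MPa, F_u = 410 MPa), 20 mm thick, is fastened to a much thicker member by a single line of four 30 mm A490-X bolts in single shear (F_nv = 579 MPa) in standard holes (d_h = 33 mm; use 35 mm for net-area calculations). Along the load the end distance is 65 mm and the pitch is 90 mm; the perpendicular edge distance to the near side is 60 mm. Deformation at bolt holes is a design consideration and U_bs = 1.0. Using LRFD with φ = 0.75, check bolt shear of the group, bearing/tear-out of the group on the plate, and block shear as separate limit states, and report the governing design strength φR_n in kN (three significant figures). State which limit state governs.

1050 kN (block shear governs)

Bolt shear: A_b = π·30²/4 = 706.9 mm²; R_n = 579 × 706.9 × 4 × 1 / 1000 = 1637 kN → 0.75 × 1637 = 1230 kN.
Bearing: edge l_c = 48.5, r_n = 477.2 kN; interior l_c = 57, r_n = 560.9 kN; R_n = 477.2 + 3·560.9 = 2160 kN → 1620 kN.
Block shear: A_gv = 6700, A_nv = 4250, A_nt = 850 mm²; R_n = min(0.6F_uA_nv, 0.6F_yA_gv) + U_bs·F_u·A_nt = 1394 kN → 1050 kN.
Block shear governs: 1050 kN.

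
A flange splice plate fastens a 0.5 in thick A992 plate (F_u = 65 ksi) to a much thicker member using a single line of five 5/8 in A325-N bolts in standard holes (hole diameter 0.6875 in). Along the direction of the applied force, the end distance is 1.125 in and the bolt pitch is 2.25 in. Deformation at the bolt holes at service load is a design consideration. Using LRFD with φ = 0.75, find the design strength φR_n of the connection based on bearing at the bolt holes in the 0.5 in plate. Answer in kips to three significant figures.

169 kips

Per bolt r_n = 1.2 l_c t F_u ≤ 2.4 d t F_u; upper limit = 2.4 × 0.625 × 0.5 × 65 = 48.75 kips.
Edge bolt: l_c = 1.125 − 0.6875/2 = 0.7812 in → 1.2 × 0.7812 × 0.5 × 65 = 30.47 → r_n = 30.47 kips.
Interior bolts: l_c = 2.25 − 0.6875 = 1.562 in → 1.2 × 1.562 × 0.5 × 65 = 60.94 → r_n = 48.75 kips.
R_n = 1 × 30.47 + 4 × 48.75 = 225.5 kips.
Design strength φR_n = 0.75 × 225.5 = 169 kips.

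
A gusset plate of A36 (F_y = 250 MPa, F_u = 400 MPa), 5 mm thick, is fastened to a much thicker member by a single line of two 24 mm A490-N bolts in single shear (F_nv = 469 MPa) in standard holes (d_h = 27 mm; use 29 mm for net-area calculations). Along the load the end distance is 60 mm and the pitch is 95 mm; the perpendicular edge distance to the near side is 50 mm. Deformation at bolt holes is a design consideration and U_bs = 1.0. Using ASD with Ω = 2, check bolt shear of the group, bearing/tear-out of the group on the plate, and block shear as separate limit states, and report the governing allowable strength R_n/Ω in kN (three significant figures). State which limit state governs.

Bolt shear: A_b = π·24²/4 = 452.4 mm²; R_n = 469 × 452.4 × 2 × 1 / 1000 = 424.3 kN → 424.3 / 2 = 212 kN.
Bearing: edge l_c = 46.5, r_n = 111.6 kN; interior l_c = 68, r_n = 115.2 kN; R_n = 111.6 + 1·115.2 = 226.8 kN → 113 kN.
Block shear: A_gv = 775, A_nv = 557.5, A_nt = 177.5 mm²; R_n = min(0.6F_uA_nv, 0.6F_yA_gv) + U_bs·F_u·A_nt = 187.2 kN → 93.6 kN.
Block shear governs: 93.6 kN.

93.6 kN (block shear governs)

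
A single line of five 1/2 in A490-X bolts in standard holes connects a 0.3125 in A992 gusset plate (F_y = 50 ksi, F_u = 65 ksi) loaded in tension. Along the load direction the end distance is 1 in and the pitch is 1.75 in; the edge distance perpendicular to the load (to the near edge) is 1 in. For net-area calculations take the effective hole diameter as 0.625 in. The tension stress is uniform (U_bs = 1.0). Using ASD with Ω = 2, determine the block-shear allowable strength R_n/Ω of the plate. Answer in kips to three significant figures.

Shear plane L_v = 1 + 4·1.75 = 8 in; A_gv = 8 × 0.3125 = 2.5 in².
A_nv = (8 − 4.5·0.625) × 0.3125 = 1.621 in².
A_nt = (1 − 0.5·0.625) × 0.3125 = 0.2148 in².
0.6 F_u A_nv = 63.22 kips; 0.6 F_y A_gv = 75 kips → shear rupture governs the shear term.
R_n = 63.22 + 1.0 × 65 × 0.2148 = 77.19 kips.
Allowable strength R_n/Ω = 77.19 / 2 = 38.6 kips.

38.6 kips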